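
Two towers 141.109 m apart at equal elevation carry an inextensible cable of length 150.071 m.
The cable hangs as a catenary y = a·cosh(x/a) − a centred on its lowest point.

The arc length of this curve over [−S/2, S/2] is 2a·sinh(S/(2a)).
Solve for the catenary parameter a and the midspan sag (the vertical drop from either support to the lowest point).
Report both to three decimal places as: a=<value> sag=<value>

a=115.367 sag=22.255

seed: a₀ = √(S³/(24(L−S))) = √(141.109³/(24·8.962)) = 114.294144
iter 1: u=0.617306  f(a)=+1.723e-01  f'(a)=-1.629e-01  a ← 114.294144 − (+1.723e-01/-1.629e-01) = 115.352053
iter 2: u=0.611645  f(a)=+2.422e-03  f'(a)=-1.583e-01  a ← 115.352053 − (+2.422e-03/-1.583e-01) = 115.367349
iter 3: u=0.611564  f(a)=+4.935e-07  f'(a)=-1.583e-01  a ← 115.367349 − (+4.935e-07/-1.583e-01) = 115.367352
iter 4: u=0.611564  f(a)=+5.684e-14  f'(a)=-1.583e-01  a ← 115.367352 − (+5.684e-14/-1.583e-01) = 115.367352
converged: |Δa| < 1e-12 after 4 iterations
sag = a·(cosh(S/(2a)) − 1) = 115.367352·(cosh(0.611564) − 1) = 22.255147
T_max/T_min = cosh(S/(2a)) = 1.192907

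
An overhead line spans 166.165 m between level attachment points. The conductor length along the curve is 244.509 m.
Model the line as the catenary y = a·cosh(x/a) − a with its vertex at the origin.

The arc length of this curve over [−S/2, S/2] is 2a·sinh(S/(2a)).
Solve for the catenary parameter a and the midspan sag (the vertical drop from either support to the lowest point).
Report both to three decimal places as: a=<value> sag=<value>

seed: a₀ = √(S³/(24(L−S))) = √(166.165³/(24·78.344)) = 49.397030
iter 1: u=1.681933  f(a)=+1.186e+01  f'(a)=-4.165e+00  a ← 49.397030 − (+1.186e+01/-4.165e+00) = 52.244113
iter 2: u=1.590275  f(a)=+1.102e+00  f'(a)=-3.423e+00  a ← 52.244113 − (+1.102e+00/-3.423e+00) = 52.566146
iter 3: u=1.580532  f(a)=+1.169e-02  f'(a)=-3.351e+00  a ← 52.566146 − (+1.169e-02/-3.351e+00) = 52.569633
iter 4: u=1.580428  f(a)=+1.344e-06  f'(a)=-3.350e+00  a ← 52.569633 − (+1.344e-06/-3.350e+00) = 52.569633
iter 5: u=1.580428  f(a)=+0.000e+00  f'(a)=-3.350e+00  a ← 52.569633 − (+0.000e+00/-3.350e+00) = 52.569633
converged: |Δa| < 1e-12 after 5 iterations
sag = a·(cosh(S/(2a)) − 1) = 52.569633·(cosh(1.580428) − 1) = 80.508273
T_max/T_min = cosh(S/(2a)) = 2.531460

a=52.570 sag=80.508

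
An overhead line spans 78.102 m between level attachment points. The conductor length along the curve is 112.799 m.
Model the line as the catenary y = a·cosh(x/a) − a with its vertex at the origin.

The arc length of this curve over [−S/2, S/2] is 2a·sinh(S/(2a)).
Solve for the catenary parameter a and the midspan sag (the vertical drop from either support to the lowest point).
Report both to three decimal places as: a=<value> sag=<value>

seed: a₀ = √(S³/(24(L−S))) = √(78.102³/(24·34.697)) = 23.918925
iter 1: u=1.632640  f(a)=+4.929e+00  f'(a)=-3.752e+00  a ← 23.918925 − (+4.929e+00/-3.752e+00) = 25.232624
iter 2: u=1.547639  f(a)=+4.352e-01  f'(a)=-3.116e+00  a ← 25.232624 − (+4.352e-01/-3.116e+00) = 25.372287
iter 3: u=1.539120  f(a)=+4.119e-03  f'(a)=-3.057e+00  a ← 25.372287 − (+4.119e-03/-3.057e+00) = 25.373634
iter 4: u=1.539038  f(a)=+3.766e-07  f'(a)=-3.057e+00  a ← 25.373634 − (+3.766e-07/-3.057e+00) = 25.373635
iter 5: u=1.539038  f(a)=-1.421e-14  f'(a)=-3.057e+00  a ← 25.373635 − (-1.421e-14/-3.057e+00) = 25.373635
converged: |Δa| < 1e-12 after 5 iterations
sag = a·(cosh(S/(2a)) − 1) = 25.373635·(cosh(1.539038) − 1) = 36.470726
T_max/T_min = cosh(S/(2a)) = 2.437347

a=25.374 sag=36.471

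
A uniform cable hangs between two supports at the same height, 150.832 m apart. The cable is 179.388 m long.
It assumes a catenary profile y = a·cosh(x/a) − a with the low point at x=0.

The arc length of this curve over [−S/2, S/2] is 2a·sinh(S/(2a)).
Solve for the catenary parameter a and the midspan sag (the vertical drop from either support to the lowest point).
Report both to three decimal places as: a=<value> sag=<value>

a=72.687 sag=42.762

seed: a₀ = √(S³/(24(L−S))) = √(150.832³/(24·28.556)) = 70.759691
iter 1: u=1.065805  f(a)=+1.666e+00  f'(a)=-9.026e-01  a ← 70.759691 − (+1.666e+00/-9.026e-01) = 72.605959
iter 2: u=1.038703  f(a)=+6.745e-02  f'(a)=-8.309e-01  a ← 72.605959 − (+6.745e-02/-8.309e-01) = 72.687138
iter 3: u=1.037543  f(a)=+1.208e-04  f'(a)=-8.279e-01  a ← 72.687138 − (+1.208e-04/-8.279e-01) = 72.687284
iter 4: u=1.037540  f(a)=+3.892e-10  f'(a)=-8.279e-01  a ← 72.687284 − (+3.892e-10/-8.279e-01) = 72.687284
iter 5: u=1.037540  f(a)=+0.000e+00  f'(a)=-8.279e-01  a ← 72.687284 − (+0.000e+00/-8.279e-01) = 72.687284
converged: |Δa| < 1e-12 after 5 iterations
sag = a·(cosh(S/(2a)) − 1) = 72.687284·(cosh(1.037540) − 1) = 42.761644
T_max/T_min = cosh(S/(2a)) = 1.588296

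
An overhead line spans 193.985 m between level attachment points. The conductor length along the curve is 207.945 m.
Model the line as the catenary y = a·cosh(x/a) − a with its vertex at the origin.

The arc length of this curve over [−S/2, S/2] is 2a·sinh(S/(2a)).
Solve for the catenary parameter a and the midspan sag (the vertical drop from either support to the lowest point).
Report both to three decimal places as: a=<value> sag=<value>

a=149.173 sag=32.659

seed: a₀ = √(S³/(24(L−S))) = √(193.985³/(24·13.960)) = 147.605960
iter 1: u=0.657104  f(a)=+3.045e-01  f'(a)=-1.974e-01  a ← 147.605960 − (+3.045e-01/-1.974e-01) = 149.148168
iter 2: u=0.650310  f(a)=+4.838e-03  f'(a)=-1.912e-01  a ← 149.148168 − (+4.838e-03/-1.912e-01) = 149.173470
iter 3: u=0.650199  f(a)=+1.265e-06  f'(a)=-1.911e-01  a ← 149.173470 − (+1.265e-06/-1.911e-01) = 149.173477
iter 4: u=0.650199  f(a)=+8.527e-14  f'(a)=-1.911e-01  a ← 149.173477 − (+8.527e-14/-1.911e-01) = 149.173477
converged: |Δa| < 1e-12 after 4 iterations
sag = a·(cosh(S/(2a)) − 1) = 149.173477·(cosh(0.650199) − 1) = 32.658883
T_max/T_min = cosh(S/(2a)) = 1.218932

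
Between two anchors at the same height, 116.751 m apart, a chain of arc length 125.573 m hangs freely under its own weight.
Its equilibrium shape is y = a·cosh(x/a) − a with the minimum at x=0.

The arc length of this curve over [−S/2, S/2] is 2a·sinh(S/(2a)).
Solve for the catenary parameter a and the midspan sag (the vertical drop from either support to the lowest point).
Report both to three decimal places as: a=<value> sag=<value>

seed: a₀ = √(S³/(24(L−S))) = √(116.751³/(24·8.822)) = 86.696540
iter 1: u=0.673331  f(a)=+2.022e-01  f'(a)=-2.129e-01  a ← 86.696540 − (+2.022e-01/-2.129e-01) = 87.646112
iter 2: u=0.666036  f(a)=+3.369e-03  f'(a)=-2.058e-01  a ← 87.646112 − (+3.369e-03/-2.058e-01) = 87.662480
iter 3: u=0.665912  f(a)=+9.712e-07  f'(a)=-2.057e-01  a ← 87.662480 − (+9.712e-07/-2.057e-01) = 87.662484
iter 4: u=0.665912  f(a)=+7.105e-14  f'(a)=-2.057e-01  a ← 87.662484 − (+7.105e-14/-2.057e-01) = 87.662484
converged: |Δa| < 1e-12 after 4 iterations
sag = a·(cosh(S/(2a)) − 1) = 87.662484·(cosh(0.665912) − 1) = 20.165414
T_max/T_min = cosh(S/(2a)) = 1.230035

a=87.662 sag=20.165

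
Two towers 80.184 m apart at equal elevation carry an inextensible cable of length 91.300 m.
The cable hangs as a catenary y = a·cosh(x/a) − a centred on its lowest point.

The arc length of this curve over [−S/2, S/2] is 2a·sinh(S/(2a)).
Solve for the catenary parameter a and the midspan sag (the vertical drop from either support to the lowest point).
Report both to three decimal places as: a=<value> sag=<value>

a=44.846 sag=19.147

seed: a₀ = √(S³/(24(L−S))) = √(80.184³/(24·11.116)) = 43.959393
iter 1: u=0.912024  f(a)=+4.716e-01  f'(a)=-5.491e-01  a ← 43.959393 − (+4.716e-01/-5.491e-01) = 44.818236
iter 2: u=0.894547  f(a)=+1.417e-02  f'(a)=-5.165e-01  a ← 44.818236 − (+1.417e-02/-5.165e-01) = 44.845678
iter 3: u=0.893999  f(a)=+1.369e-05  f'(a)=-5.155e-01  a ← 44.845678 − (+1.369e-05/-5.155e-01) = 44.845705
iter 4: u=0.893999  f(a)=+1.280e-11  f'(a)=-5.155e-01  a ← 44.845705 − (+1.280e-11/-5.155e-01) = 44.845705
converged: |Δa| < 1e-12 after 4 iterations
sag = a·(cosh(S/(2a)) − 1) = 44.845705·(cosh(0.893999) − 1) = 19.146949
T_max/T_min = cosh(S/(2a)) = 1.426952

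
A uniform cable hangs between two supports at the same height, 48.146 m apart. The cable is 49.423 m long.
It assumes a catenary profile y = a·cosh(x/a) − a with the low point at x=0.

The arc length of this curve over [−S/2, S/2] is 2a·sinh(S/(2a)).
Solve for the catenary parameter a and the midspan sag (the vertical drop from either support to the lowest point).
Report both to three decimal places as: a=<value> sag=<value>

a=60.583 sag=4.846

seed: a₀ = √(S³/(24(L−S))) = √(48.146³/(24·1.277)) = 60.344716
iter 1: u=0.398925  f(a)=+1.020e-02  f'(a)=-4.300e-02  a ← 60.344716 − (+1.020e-02/-4.300e-02) = 60.581914
iter 2: u=0.397363  f(a)=+6.045e-05  f'(a)=-4.249e-02  a ← 60.581914 − (+6.045e-05/-4.249e-02) = 60.583337
iter 3: u=0.397353  f(a)=+2.152e-09  f'(a)=-4.249e-02  a ← 60.583337 − (+2.152e-09/-4.249e-02) = 60.583337
iter 4: u=0.397353  f(a)=+0.000e+00  f'(a)=-4.249e-02  a ← 60.583337 − (+0.000e+00/-4.249e-02) = 60.583337
converged: |Δa| < 1e-12 after 4 iterations
sag = a·(cosh(S/(2a)) − 1) = 60.583337·(cosh(0.397353) − 1) = 4.846006
T_max/T_min = cosh(S/(2a)) = 1.079989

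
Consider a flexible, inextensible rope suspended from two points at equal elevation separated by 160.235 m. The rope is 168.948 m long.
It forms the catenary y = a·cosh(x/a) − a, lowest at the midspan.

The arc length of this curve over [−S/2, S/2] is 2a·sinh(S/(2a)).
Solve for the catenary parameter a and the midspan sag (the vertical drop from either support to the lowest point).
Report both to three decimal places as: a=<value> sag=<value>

seed: a₀ = √(S³/(24(L−S))) = √(160.235³/(24·8.713)) = 140.264123
iter 1: u=0.571190  f(a)=+1.432e-01  f'(a)=-1.283e-01  a ← 140.264123 − (+1.432e-01/-1.283e-01) = 141.380266
iter 2: u=0.566681  f(a)=+1.728e-03  f'(a)=-1.253e-01  a ← 141.380266 − (+1.728e-03/-1.253e-01) = 141.394060
iter 3: u=0.566626  f(a)=+2.582e-07  f'(a)=-1.252e-01  a ← 141.394060 − (+2.582e-07/-1.252e-01) = 141.394062
iter 4: u=0.566626  f(a)=+0.000e+00  f'(a)=-1.252e-01  a ← 141.394062 − (+0.000e+00/-1.252e-01) = 141.394062
converged: |Δa| < 1e-12 after 4 iterations
sag = a·(cosh(S/(2a)) − 1) = 141.394062·(cosh(0.566626) − 1) = 23.312154
T_max/T_min = cosh(S/(2a)) = 1.164874

a=141.394 sag=23.312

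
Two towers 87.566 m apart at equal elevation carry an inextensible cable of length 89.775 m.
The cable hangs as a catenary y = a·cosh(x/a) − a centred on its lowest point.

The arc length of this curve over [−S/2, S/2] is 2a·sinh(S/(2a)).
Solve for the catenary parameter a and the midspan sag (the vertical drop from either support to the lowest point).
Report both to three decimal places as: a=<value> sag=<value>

a=112.962 sag=8.592

seed: a₀ = √(S³/(24(L−S))) = √(87.566³/(24·2.209)) = 112.538154
iter 1: u=0.389050  f(a)=+1.678e-02  f'(a)=-3.986e-02  a ← 112.538154 − (+1.678e-02/-3.986e-02) = 112.959131
iter 2: u=0.387600  f(a)=+9.461e-05  f'(a)=-3.941e-02  a ← 112.959131 − (+9.461e-05/-3.941e-02) = 112.961531
iter 3: u=0.387592  f(a)=+3.046e-09  f'(a)=-3.940e-02  a ← 112.961531 − (+3.046e-09/-3.940e-02) = 112.961532
iter 4: u=0.387592  f(a)=-1.421e-14  f'(a)=-3.940e-02  a ← 112.961532 − (-1.421e-14/-3.940e-02) = 112.961532
converged: |Δa| < 1e-12 after 4 iterations
sag = a·(cosh(S/(2a)) − 1) = 112.961532·(cosh(0.387592) − 1) = 8.591729
T_max/T_min = cosh(S/(2a)) = 1.076059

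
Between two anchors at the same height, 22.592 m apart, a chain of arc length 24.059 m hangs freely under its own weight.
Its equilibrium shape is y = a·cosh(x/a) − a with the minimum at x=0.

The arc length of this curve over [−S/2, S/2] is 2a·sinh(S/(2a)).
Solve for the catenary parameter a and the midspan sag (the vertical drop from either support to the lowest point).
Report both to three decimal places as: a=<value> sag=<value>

seed: a₀ = √(S³/(24(L−S))) = √(22.592³/(24·1.467)) = 18.097198
iter 1: u=0.624185  f(a)=+2.884e-02  f'(a)=-1.685e-01  a ← 18.097198 − (+2.884e-02/-1.685e-01) = 18.268350
iter 2: u=0.618337  f(a)=+4.143e-04  f'(a)=-1.637e-01  a ← 18.268350 − (+4.143e-04/-1.637e-01) = 18.270881
iter 3: u=0.618252  f(a)=+8.824e-08  f'(a)=-1.636e-01  a ← 18.270881 − (+8.824e-08/-1.636e-01) = 18.270881
iter 4: u=0.618252  f(a)=+3.553e-15  f'(a)=-1.636e-01  a ← 18.270881 − (+3.553e-15/-1.636e-01) = 18.270881
converged: |Δa| < 1e-12 after 4 iterations
sag = a·(cosh(S/(2a)) − 1) = 18.270881·(cosh(0.618252) − 1) = 3.604538
T_max/T_min = cosh(S/(2a)) = 1.197283

a=18.271 sag=3.605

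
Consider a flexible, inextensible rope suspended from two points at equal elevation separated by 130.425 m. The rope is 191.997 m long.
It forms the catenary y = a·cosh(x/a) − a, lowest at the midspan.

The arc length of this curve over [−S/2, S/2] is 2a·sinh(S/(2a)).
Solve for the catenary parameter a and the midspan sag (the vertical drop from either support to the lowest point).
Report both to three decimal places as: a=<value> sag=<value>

seed: a₀ = √(S³/(24(L−S))) = √(130.425³/(24·61.572)) = 38.747529
iter 1: u=1.683011  f(a)=+9.332e+00  f'(a)=-4.174e+00  a ← 38.747529 − (+9.332e+00/-4.174e+00) = 40.983115
iter 2: u=1.591204  f(a)=+8.686e-01  f'(a)=-3.430e+00  a ← 40.983115 − (+8.686e-01/-3.430e+00) = 41.236319
iter 3: u=1.581434  f(a)=+9.230e-03  f'(a)=-3.358e+00  a ← 41.236319 − (+9.230e-03/-3.358e+00) = 41.239068
iter 4: u=1.581328  f(a)=+1.067e-06  f'(a)=-3.357e+00  a ← 41.239068 − (+1.067e-06/-3.357e+00) = 41.239068
iter 5: u=1.581328  f(a)=+0.000e+00  f'(a)=-3.357e+00  a ← 41.239068 − (+0.000e+00/-3.357e+00) = 41.239068
converged: |Δa| < 1e-12 after 5 iterations
sag = a·(cosh(S/(2a)) − 1) = 41.239068·(cosh(1.581328) − 1) = 63.242379
T_max/T_min = cosh(S/(2a)) = 2.533555

a=41.239 sag=63.242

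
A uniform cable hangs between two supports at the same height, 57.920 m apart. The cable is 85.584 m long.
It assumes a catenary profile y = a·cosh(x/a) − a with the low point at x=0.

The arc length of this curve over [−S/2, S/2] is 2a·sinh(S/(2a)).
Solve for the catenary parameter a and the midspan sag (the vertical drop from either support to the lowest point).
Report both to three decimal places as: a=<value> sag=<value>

a=18.219 sag=28.290

seed: a₀ = √(S³/(24(L−S))) = √(57.920³/(24·27.664)) = 17.107231
iter 1: u=1.692851  f(a)=+4.245e+00  f'(a)=-4.261e+00  a ← 17.107231 − (+4.245e+00/-4.261e+00) = 18.103554
iter 2: u=1.599686  f(a)=+3.991e-01  f'(a)=-3.494e+00  a ← 18.103554 − (+3.991e-01/-3.494e+00) = 18.217777
iter 3: u=1.589656  f(a)=+4.336e-03  f'(a)=-3.419e+00  a ← 18.217777 − (+4.336e-03/-3.419e+00) = 18.219045
iter 4: u=1.589545  f(a)=+5.242e-07  f'(a)=-3.418e+00  a ← 18.219045 − (+5.242e-07/-3.418e+00) = 18.219046
iter 5: u=1.589545  f(a)=+1.421e-14  f'(a)=-3.418e+00  a ← 18.219046 − (+1.421e-14/-3.418e+00) = 18.219046
converged: |Δa| < 1e-12 after 5 iterations
sag = a·(cosh(S/(2a)) − 1) = 18.219046·(cosh(1.589545) − 1) = 28.289974
T_max/T_min = cosh(S/(2a)) = 2.552769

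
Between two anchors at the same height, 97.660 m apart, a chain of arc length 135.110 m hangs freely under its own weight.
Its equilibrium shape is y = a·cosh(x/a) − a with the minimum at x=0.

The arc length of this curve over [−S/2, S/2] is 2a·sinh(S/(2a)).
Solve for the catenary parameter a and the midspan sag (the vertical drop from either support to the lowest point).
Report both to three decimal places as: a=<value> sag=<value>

a=33.901 sag=41.683

seed: a₀ = √(S³/(24(L−S))) = √(97.660³/(24·37.450)) = 32.191673
iter 1: u=1.516852  f(a)=+4.552e+00  f'(a)=-2.908e+00  a ← 32.191673 − (+4.552e+00/-2.908e+00) = 33.757059
iter 2: u=1.446512  f(a)=+3.531e-01  f'(a)=-2.473e+00  a ← 33.757059 − (+3.531e-01/-2.473e+00) = 33.899851
iter 3: u=1.440419  f(a)=+2.519e-03  f'(a)=-2.438e+00  a ← 33.899851 − (+2.519e-03/-2.438e+00) = 33.900884
iter 4: u=1.440375  f(a)=+1.303e-07  f'(a)=-2.437e+00  a ← 33.900884 − (+1.303e-07/-2.437e+00) = 33.900884
iter 5: u=1.440375  f(a)=+0.000e+00  f'(a)=-2.437e+00  a ← 33.900884 − (+0.000e+00/-2.437e+00) = 33.900884
converged: |Δa| < 1e-12 after 5 iterations
sag = a·(cosh(S/(2a)) − 1) = 33.900884·(cosh(1.440375) − 1) = 41.683162
T_max/T_min = cosh(S/(2a)) = 2.229560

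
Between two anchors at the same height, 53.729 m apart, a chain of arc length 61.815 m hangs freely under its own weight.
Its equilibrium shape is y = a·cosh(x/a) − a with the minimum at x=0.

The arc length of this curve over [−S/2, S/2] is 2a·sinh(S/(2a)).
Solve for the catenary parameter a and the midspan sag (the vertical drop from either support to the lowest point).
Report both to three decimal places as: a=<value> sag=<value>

seed: a₀ = √(S³/(24(L−S))) = √(53.729³/(24·8.086)) = 28.270966
iter 1: u=0.950251  f(a)=+3.730e-01  f'(a)=-6.254e-01  a ← 28.270966 − (+3.730e-01/-6.254e-01) = 28.867435
iter 2: u=0.930616  f(a)=+1.213e-02  f'(a)=-5.853e-01  a ← 28.867435 − (+1.213e-02/-5.853e-01) = 28.888162
iter 3: u=0.929948  f(a)=+1.379e-05  f'(a)=-5.840e-01  a ← 28.888162 − (+1.379e-05/-5.840e-01) = 28.888186
iter 4: u=0.929948  f(a)=+1.784e-11  f'(a)=-5.840e-01  a ← 28.888186 − (+1.784e-11/-5.840e-01) = 28.888186
iter 5: u=0.929948  f(a)=+1.421e-14  f'(a)=-5.840e-01  a ← 28.888186 − (+1.421e-14/-5.840e-01) = 28.888186
converged: |Δa| < 1e-12 after 5 iterations
sag = a·(cosh(S/(2a)) − 1) = 28.888186·(cosh(0.929948) − 1) = 13.417852
T_max/T_min = cosh(S/(2a)) = 1.464475

a=28.888 sag=13.418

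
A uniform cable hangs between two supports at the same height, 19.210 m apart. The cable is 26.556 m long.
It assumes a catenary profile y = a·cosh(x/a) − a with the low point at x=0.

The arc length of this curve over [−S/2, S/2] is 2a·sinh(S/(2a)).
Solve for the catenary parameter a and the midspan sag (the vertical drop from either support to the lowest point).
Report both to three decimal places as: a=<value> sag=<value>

a=6.677 sag=8.185

seed: a₀ = √(S³/(24(L−S))) = √(19.210³/(24·7.346)) = 6.341032
iter 1: u=1.514738  f(a)=+8.903e-01  f'(a)=-2.894e+00  a ← 6.341032 − (+8.903e-01/-2.894e+00) = 6.648657
iter 2: u=1.444653  f(a)=+6.889e-02  f'(a)=-2.462e+00  a ← 6.648657 − (+6.889e-02/-2.462e+00) = 6.676637
iter 3: u=1.438599  f(a)=+4.889e-04  f'(a)=-2.427e+00  a ← 6.676637 − (+4.889e-04/-2.427e+00) = 6.676838
iter 4: u=1.438555  f(a)=+2.501e-08  f'(a)=-2.427e+00  a ← 6.676838 − (+2.501e-08/-2.427e+00) = 6.676838
iter 5: u=1.438555  f(a)=-3.553e-15  f'(a)=-2.427e+00  a ← 6.676838 − (-3.553e-15/-2.427e+00) = 6.676838
converged: |Δa| < 1e-12 after 5 iterations
sag = a·(cosh(S/(2a)) − 1) = 6.676838·(cosh(1.438555) − 1) = 8.185377
T_max/T_min = cosh(S/(2a)) = 2.225936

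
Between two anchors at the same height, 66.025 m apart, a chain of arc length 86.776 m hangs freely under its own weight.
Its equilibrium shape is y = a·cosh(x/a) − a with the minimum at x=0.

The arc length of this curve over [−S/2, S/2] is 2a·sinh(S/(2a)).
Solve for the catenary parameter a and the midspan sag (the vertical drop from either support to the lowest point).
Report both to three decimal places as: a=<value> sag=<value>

a=25.100 sag=25.025

seed: a₀ = √(S³/(24(L−S))) = √(66.025³/(24·20.751)) = 24.040167
iter 1: u=1.373223  f(a)=+2.047e+00  f'(a)=-2.075e+00  a ← 24.040167 − (+2.047e+00/-2.075e+00) = 25.026729
iter 2: u=1.319090  f(a)=+1.327e-01  f'(a)=-1.813e+00  a ← 25.026729 − (+1.327e-01/-1.813e+00) = 25.099923
iter 3: u=1.315243  f(a)=+6.439e-04  f'(a)=-1.796e+00  a ← 25.099923 − (+6.439e-04/-1.796e+00) = 25.100282
iter 4: u=1.315224  f(a)=+1.531e-08  f'(a)=-1.796e+00  a ← 25.100282 − (+1.531e-08/-1.796e+00) = 25.100282
iter 5: u=1.315224  f(a)=-1.421e-14  f'(a)=-1.796e+00  a ← 25.100282 − (-1.421e-14/-1.796e+00) = 25.100282
converged: |Δa| < 1e-12 after 5 iterations
sag = a·(cosh(S/(2a)) − 1) = 25.100282·(cosh(1.315224) − 1) = 25.024988
T_max/T_min = cosh(S/(2a)) = 1.997000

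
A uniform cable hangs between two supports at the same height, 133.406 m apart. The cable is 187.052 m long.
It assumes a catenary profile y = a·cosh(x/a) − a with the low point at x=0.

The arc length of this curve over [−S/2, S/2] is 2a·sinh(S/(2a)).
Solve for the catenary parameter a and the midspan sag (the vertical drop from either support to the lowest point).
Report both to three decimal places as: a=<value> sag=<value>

seed: a₀ = √(S³/(24(L−S))) = √(133.406³/(24·53.646)) = 42.942641
iter 1: u=1.553305  f(a)=+6.856e+00  f'(a)=-3.156e+00  a ← 42.942641 − (+6.856e+00/-3.156e+00) = 45.115329
iter 2: u=1.478500  f(a)=+5.547e-01  f'(a)=-2.664e+00  a ← 45.115329 − (+5.547e-01/-2.664e+00) = 45.323556
iter 3: u=1.471707  f(a)=+4.337e-03  f'(a)=-2.622e+00  a ← 45.323556 − (+4.337e-03/-2.622e+00) = 45.325209
iter 4: u=1.471653  f(a)=+2.697e-07  f'(a)=-2.622e+00  a ← 45.325209 − (+2.697e-07/-2.622e+00) = 45.325210
iter 5: u=1.471653  f(a)=+2.842e-14  f'(a)=-2.622e+00  a ← 45.325210 − (+2.842e-14/-2.622e+00) = 45.325210
converged: |Δa| < 1e-12 after 5 iterations
sag = a·(cosh(S/(2a)) − 1) = 45.325210·(cosh(1.471653) − 1) = 58.604994
T_max/T_min = cosh(S/(2a)) = 2.292989

a=45.325 sag=58.605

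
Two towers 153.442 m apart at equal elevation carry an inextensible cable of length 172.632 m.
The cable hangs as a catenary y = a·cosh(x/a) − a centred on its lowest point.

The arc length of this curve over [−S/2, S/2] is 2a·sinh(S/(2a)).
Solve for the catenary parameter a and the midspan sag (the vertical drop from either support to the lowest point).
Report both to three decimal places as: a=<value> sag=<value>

a=90.183 sag=34.651

seed: a₀ = √(S³/(24(L−S))) = √(153.442³/(24·19.190)) = 88.567272
iter 1: u=0.866245  f(a)=+7.330e-01  f'(a)=-4.667e-01  a ← 88.567272 − (+7.330e-01/-4.667e-01) = 90.137704
iter 2: u=0.851153  f(a)=+1.995e-02  f'(a)=-4.416e-01  a ← 90.137704 − (+1.995e-02/-4.416e-01) = 90.182876
iter 3: u=0.850727  f(a)=+1.570e-05  f'(a)=-4.410e-01  a ← 90.182876 − (+1.570e-05/-4.410e-01) = 90.182911
iter 4: u=0.850727  f(a)=+9.692e-12  f'(a)=-4.410e-01  a ← 90.182911 − (+9.692e-12/-4.410e-01) = 90.182911
converged: |Δa| < 1e-12 after 4 iterations
sag = a·(cosh(S/(2a)) − 1) = 90.182911·(cosh(0.850727) − 1) = 34.650615
T_max/T_min = cosh(S/(2a)) = 1.384226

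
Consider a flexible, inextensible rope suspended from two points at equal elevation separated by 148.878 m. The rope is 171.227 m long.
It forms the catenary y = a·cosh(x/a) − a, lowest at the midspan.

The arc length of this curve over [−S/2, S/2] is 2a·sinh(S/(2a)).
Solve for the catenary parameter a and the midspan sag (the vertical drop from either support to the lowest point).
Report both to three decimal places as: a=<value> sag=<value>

a=80.143 sag=37.128

seed: a₀ = √(S³/(24(L−S))) = √(148.878³/(24·22.349)) = 78.435220
iter 1: u=0.949051  f(a)=+1.028e+00  f'(a)=-6.229e-01  a ← 78.435220 − (+1.028e+00/-6.229e-01) = 80.086169
iter 2: u=0.929486  f(a)=+3.336e-02  f'(a)=-5.831e-01  a ← 80.086169 − (+3.336e-02/-5.831e-01) = 80.143393
iter 3: u=0.928823  f(a)=+3.773e-05  f'(a)=-5.817e-01  a ← 80.143393 − (+3.773e-05/-5.817e-01) = 80.143458
iter 4: u=0.928822  f(a)=+4.837e-11  f'(a)=-5.817e-01  a ← 80.143458 − (+4.837e-11/-5.817e-01) = 80.143458
iter 5: u=0.928822  f(a)=+2.842e-14  f'(a)=-5.817e-01  a ← 80.143458 − (+2.842e-14/-5.817e-01) = 80.143458
converged: |Δa| < 1e-12 after 5 iterations
sag = a·(cosh(S/(2a)) − 1) = 80.143458·(cosh(0.928822) − 1) = 37.128215
T_max/T_min = cosh(S/(2a)) = 1.463272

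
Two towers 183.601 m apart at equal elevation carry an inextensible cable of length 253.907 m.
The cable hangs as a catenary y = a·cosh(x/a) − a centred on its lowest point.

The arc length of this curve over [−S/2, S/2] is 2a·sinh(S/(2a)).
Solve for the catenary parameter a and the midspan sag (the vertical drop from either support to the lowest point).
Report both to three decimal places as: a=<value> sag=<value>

seed: a₀ = √(S³/(24(L−S))) = √(183.601³/(24·70.306)) = 60.563470
iter 1: u=1.515773  f(a)=+8.533e+00  f'(a)=-2.901e+00  a ← 60.563470 − (+8.533e+00/-2.901e+00) = 63.504979
iter 2: u=1.445564  f(a)=+6.610e-01  f'(a)=-2.467e+00  a ← 63.504979 − (+6.610e-01/-2.467e+00) = 63.772902
iter 3: u=1.439491  f(a)=+4.704e-03  f'(a)=-2.432e+00  a ← 63.772902 − (+4.704e-03/-2.432e+00) = 63.774836
iter 4: u=1.439447  f(a)=+2.419e-07  f'(a)=-2.432e+00  a ← 63.774836 − (+2.419e-07/-2.432e+00) = 63.774836
iter 5: u=1.439447  f(a)=-5.684e-14  f'(a)=-2.432e+00  a ← 63.774836 − (-5.684e-14/-2.432e+00) = 63.774836
converged: |Δa| < 1e-12 after 5 iterations
sag = a·(cosh(S/(2a)) − 1) = 63.774836·(cosh(1.439447) − 1) = 78.297050
T_max/T_min = cosh(S/(2a)) = 2.227711

a=63.775 sag=78.297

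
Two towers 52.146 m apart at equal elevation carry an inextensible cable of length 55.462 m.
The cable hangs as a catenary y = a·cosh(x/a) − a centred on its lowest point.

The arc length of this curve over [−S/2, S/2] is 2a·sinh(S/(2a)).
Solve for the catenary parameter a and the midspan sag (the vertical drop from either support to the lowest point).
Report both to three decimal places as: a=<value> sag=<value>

seed: a₀ = √(S³/(24(L−S))) = √(52.146³/(24·3.316)) = 42.210317
iter 1: u=0.617693  f(a)=+6.384e-02  f'(a)=-1.632e-01  a ← 42.210317 − (+6.384e-02/-1.632e-01) = 42.601492
iter 2: u=0.612021  f(a)=+8.983e-04  f'(a)=-1.586e-01  a ← 42.601492 − (+8.983e-04/-1.586e-01) = 42.607155
iter 3: u=0.611939  f(a)=+1.835e-07  f'(a)=-1.586e-01  a ← 42.607155 − (+1.835e-07/-1.586e-01) = 42.607156
iter 4: u=0.611939  f(a)=+1.421e-14  f'(a)=-1.586e-01  a ← 42.607156 − (+1.421e-14/-1.586e-01) = 42.607156
converged: |Δa| < 1e-12 after 4 iterations
sag = a·(cosh(S/(2a)) − 1) = 42.607156·(cosh(0.611939) − 1) = 8.229623
T_max/T_min = cosh(S/(2a)) = 1.193151

a=42.607 sag=8.230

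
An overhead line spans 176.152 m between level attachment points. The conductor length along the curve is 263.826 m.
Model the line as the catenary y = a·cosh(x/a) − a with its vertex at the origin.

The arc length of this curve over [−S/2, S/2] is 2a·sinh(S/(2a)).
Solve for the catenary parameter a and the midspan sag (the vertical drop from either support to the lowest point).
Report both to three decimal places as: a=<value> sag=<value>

seed: a₀ = √(S³/(24(L−S))) = √(176.152³/(24·87.674)) = 50.967148
iter 1: u=1.728094  f(a)=+1.406e+01  f'(a)=-4.584e+00  a ← 50.967148 − (+1.406e+01/-4.584e+00) = 54.034898
iter 2: u=1.629984  f(a)=+1.370e+00  f'(a)=-3.731e+00  a ← 54.034898 − (+1.370e+00/-3.731e+00) = 54.402032
iter 3: u=1.618984  f(a)=+1.609e-02  f'(a)=-3.643e+00  a ← 54.402032 − (+1.609e-02/-3.643e+00) = 54.406448
iter 4: u=1.618852  f(a)=+2.278e-06  f'(a)=-3.642e+00  a ← 54.406448 − (+2.278e-06/-3.642e+00) = 54.406449
iter 5: u=1.618852  f(a)=+0.000e+00  f'(a)=-3.642e+00  a ← 54.406449 − (+0.000e+00/-3.642e+00) = 54.406449
converged: |Δa| < 1e-12 after 5 iterations
sag = a·(cosh(S/(2a)) − 1) = 54.406449·(cosh(1.618852) − 1) = 88.285882
T_max/T_min = cosh(S/(2a)) = 2.622710

a=54.406 sag=88.286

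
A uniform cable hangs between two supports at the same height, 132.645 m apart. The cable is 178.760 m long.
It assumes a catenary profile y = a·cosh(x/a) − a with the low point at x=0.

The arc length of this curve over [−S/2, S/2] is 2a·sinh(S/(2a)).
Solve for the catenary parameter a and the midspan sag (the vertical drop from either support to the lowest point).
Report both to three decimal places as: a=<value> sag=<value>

seed: a₀ = √(S³/(24(L−S))) = √(132.645³/(24·46.115)) = 45.920816
iter 1: u=1.444280  f(a)=+5.056e+00  f'(a)=-2.460e+00  a ← 45.920816 − (+5.056e+00/-2.460e+00) = 47.976055
iter 2: u=1.382408  f(a)=+3.592e-01  f'(a)=-2.122e+00  a ← 47.976055 − (+3.592e-01/-2.122e+00) = 48.145367
iter 3: u=1.377547  f(a)=+2.120e-03  f'(a)=-2.097e+00  a ← 48.145367 − (+2.120e-03/-2.097e+00) = 48.146378
iter 4: u=1.377518  f(a)=+7.483e-08  f'(a)=-2.096e+00  a ← 48.146378 − (+7.483e-08/-2.096e+00) = 48.146378
iter 5: u=1.377518  f(a)=-5.684e-14  f'(a)=-2.096e+00  a ← 48.146378 − (-5.684e-14/-2.096e+00) = 48.146378
converged: |Δa| < 1e-12 after 5 iterations
sag = a·(cosh(S/(2a)) − 1) = 48.146378·(cosh(1.377518) − 1) = 53.376319
T_max/T_min = cosh(S/(2a)) = 2.108626

a=48.146 sag=53.376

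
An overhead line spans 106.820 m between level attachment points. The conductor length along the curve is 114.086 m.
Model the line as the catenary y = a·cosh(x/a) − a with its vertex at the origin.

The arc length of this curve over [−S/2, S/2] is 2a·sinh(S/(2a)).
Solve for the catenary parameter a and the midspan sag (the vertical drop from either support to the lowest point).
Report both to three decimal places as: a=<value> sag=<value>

a=84.444 sag=17.461

seed: a₀ = √(S³/(24(L−S))) = √(106.820³/(24·7.266)) = 83.603709
iter 1: u=0.638847  f(a)=+1.497e-01  f'(a)=-1.810e-01  a ← 83.603709 − (+1.497e-01/-1.810e-01) = 84.430814
iter 2: u=0.632589  f(a)=+2.251e-03  f'(a)=-1.756e-01  a ← 84.430814 − (+2.251e-03/-1.756e-01) = 84.443631
iter 3: u=0.632493  f(a)=+5.260e-07  f'(a)=-1.755e-01  a ← 84.443631 − (+5.260e-07/-1.755e-01) = 84.443634
iter 4: u=0.632493  f(a)=+1.421e-14  f'(a)=-1.755e-01  a ← 84.443634 − (+1.421e-14/-1.755e-01) = 84.443634
converged: |Δa| < 1e-12 after 4 iterations
sag = a·(cosh(S/(2a)) − 1) = 84.443634·(cosh(0.632493) − 1) = 17.461377
T_max/T_min = cosh(S/(2a)) = 1.206781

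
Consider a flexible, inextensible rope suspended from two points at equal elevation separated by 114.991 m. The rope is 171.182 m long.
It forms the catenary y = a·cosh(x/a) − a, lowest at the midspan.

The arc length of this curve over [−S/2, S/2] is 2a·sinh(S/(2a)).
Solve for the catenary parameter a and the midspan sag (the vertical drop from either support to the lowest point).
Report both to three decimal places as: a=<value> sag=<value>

seed: a₀ = √(S³/(24(L−S))) = √(114.991³/(24·56.191)) = 33.578151
iter 1: u=1.712289  f(a)=+8.837e+00  f'(a)=-4.437e+00  a ← 33.578151 − (+8.837e+00/-4.437e+00) = 35.569842
iter 2: u=1.616411  f(a)=+8.473e-01  f'(a)=-3.623e+00  a ← 35.569842 − (+8.473e-01/-3.623e+00) = 35.803678
iter 3: u=1.605855  f(a)=+9.612e-03  f'(a)=-3.541e+00  a ← 35.803678 − (+9.612e-03/-3.541e+00) = 35.806392
iter 4: u=1.605733  f(a)=+1.268e-06  f'(a)=-3.541e+00  a ← 35.806392 − (+1.268e-06/-3.541e+00) = 35.806393
iter 5: u=1.605733  f(a)=+2.842e-14  f'(a)=-3.541e+00  a ← 35.806393 − (+2.842e-14/-3.541e+00) = 35.806393
converged: |Δa| < 1e-12 after 5 iterations
sag = a·(cosh(S/(2a)) − 1) = 35.806393·(cosh(1.605733) − 1) = 56.972468
T_max/T_min = cosh(S/(2a)) = 2.591126

a=35.806 sag=56.972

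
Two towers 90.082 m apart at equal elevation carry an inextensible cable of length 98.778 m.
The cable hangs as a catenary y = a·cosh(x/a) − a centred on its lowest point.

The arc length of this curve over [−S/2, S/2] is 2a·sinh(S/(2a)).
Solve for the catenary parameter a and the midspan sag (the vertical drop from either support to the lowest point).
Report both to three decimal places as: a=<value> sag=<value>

seed: a₀ = √(S³/(24(L−S))) = √(90.082³/(24·8.696)) = 59.182273
iter 1: u=0.761056  f(a)=+2.553e-01  f'(a)=-3.112e-01  a ← 59.182273 − (+2.553e-01/-3.112e-01) = 60.002645
iter 2: u=0.750650  f(a)=+5.406e-03  f'(a)=-2.982e-01  a ← 60.002645 − (+5.406e-03/-2.982e-01) = 60.020775
iter 3: u=0.750424  f(a)=+2.540e-06  f'(a)=-2.979e-01  a ← 60.020775 − (+2.540e-06/-2.979e-01) = 60.020783
iter 4: u=0.750423  f(a)=+5.969e-13  f'(a)=-2.979e-01  a ← 60.020783 − (+5.969e-13/-2.979e-01) = 60.020783
converged: |Δa| < 1e-12 after 4 iterations
sag = a·(cosh(S/(2a)) − 1) = 60.020783·(cosh(0.750423) − 1) = 17.708026
T_max/T_min = cosh(S/(2a)) = 1.295032

a=60.021 sag=17.708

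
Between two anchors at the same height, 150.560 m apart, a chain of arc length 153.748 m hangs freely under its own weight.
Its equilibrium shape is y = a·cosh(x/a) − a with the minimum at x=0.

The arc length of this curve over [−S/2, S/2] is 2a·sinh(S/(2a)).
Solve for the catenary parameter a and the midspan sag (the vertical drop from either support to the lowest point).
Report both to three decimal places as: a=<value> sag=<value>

a=211.870 sag=13.515

seed: a₀ = √(S³/(24(L−S))) = √(150.560³/(24·3.188)) = 211.202781
iter 1: u=0.356435  f(a)=+2.031e-02  f'(a)=-3.057e-02  a ← 211.202781 − (+2.031e-02/-3.057e-02) = 211.867145
iter 2: u=0.355317  f(a)=+9.624e-05  f'(a)=-3.029e-02  a ← 211.867145 − (+9.624e-05/-3.029e-02) = 211.870323
iter 3: u=0.355312  f(a)=+2.184e-09  f'(a)=-3.028e-02  a ← 211.870323 − (+2.184e-09/-3.028e-02) = 211.870323
iter 4: u=0.355312  f(a)=+0.000e+00  f'(a)=-3.028e-02  a ← 211.870323 − (+0.000e+00/-3.028e-02) = 211.870323
converged: |Δa| < 1e-12 after 4 iterations
sag = a·(cosh(S/(2a)) − 1) = 211.870323·(cosh(0.355312) − 1) = 13.515226
T_max/T_min = cosh(S/(2a)) = 1.063790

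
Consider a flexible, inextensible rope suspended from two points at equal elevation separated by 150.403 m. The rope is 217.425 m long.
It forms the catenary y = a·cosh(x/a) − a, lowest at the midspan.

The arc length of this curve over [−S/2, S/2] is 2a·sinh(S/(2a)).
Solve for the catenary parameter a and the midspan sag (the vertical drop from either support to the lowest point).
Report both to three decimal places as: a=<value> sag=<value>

seed: a₀ = √(S³/(24(L−S))) = √(150.403³/(24·67.022)) = 45.990744
iter 1: u=1.635144  f(a)=+9.552e+00  f'(a)=-3.772e+00  a ← 45.990744 − (+9.552e+00/-3.772e+00) = 48.523017
iter 2: u=1.549811  f(a)=+8.457e-01  f'(a)=-3.131e+00  a ← 48.523017 − (+8.457e-01/-3.131e+00) = 48.793090
iter 3: u=1.541233  f(a)=+8.050e-03  f'(a)=-3.072e+00  a ← 48.793090 − (+8.050e-03/-3.072e+00) = 48.795710
iter 4: u=1.541150  f(a)=+7.449e-07  f'(a)=-3.071e+00  a ← 48.795710 − (+7.449e-07/-3.071e+00) = 48.795711
iter 5: u=1.541150  f(a)=+2.842e-14  f'(a)=-3.071e+00  a ← 48.795711 − (+2.842e-14/-3.071e+00) = 48.795711
converged: |Δa| < 1e-12 after 5 iterations
sag = a·(cosh(S/(2a)) − 1) = 48.795711·(cosh(1.541150) − 1) = 70.365646
T_max/T_min = cosh(S/(2a)) = 2.442046

a=48.796 sag=70.366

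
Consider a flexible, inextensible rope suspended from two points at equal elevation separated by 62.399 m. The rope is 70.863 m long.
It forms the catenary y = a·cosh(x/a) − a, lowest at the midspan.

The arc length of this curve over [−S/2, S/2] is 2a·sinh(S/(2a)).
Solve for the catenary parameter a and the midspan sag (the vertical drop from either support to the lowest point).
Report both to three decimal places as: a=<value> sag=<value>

seed: a₀ = √(S³/(24(L−S))) = √(62.399³/(24·8.464)) = 34.583823
iter 1: u=0.902141  f(a)=+3.512e-01  f'(a)=-5.305e-01  a ← 34.583823 − (+3.512e-01/-5.305e-01) = 35.245806
iter 2: u=0.885198  f(a)=+1.034e-02  f'(a)=-4.997e-01  a ← 35.245806 − (+1.034e-02/-4.997e-01) = 35.266493
iter 3: u=0.884678  f(a)=+9.557e-06  f'(a)=-4.988e-01  a ← 35.266493 − (+9.557e-06/-4.988e-01) = 35.266512
iter 4: u=0.884678  f(a)=+8.171e-12  f'(a)=-4.988e-01  a ← 35.266512 − (+8.171e-12/-4.988e-01) = 35.266512
converged: |Δa| < 1e-12 after 4 iterations
sag = a·(cosh(S/(2a)) − 1) = 35.266512·(cosh(0.884678) − 1) = 14.724668
T_max/T_min = cosh(S/(2a)) = 1.417525

a=35.267 sag=14.725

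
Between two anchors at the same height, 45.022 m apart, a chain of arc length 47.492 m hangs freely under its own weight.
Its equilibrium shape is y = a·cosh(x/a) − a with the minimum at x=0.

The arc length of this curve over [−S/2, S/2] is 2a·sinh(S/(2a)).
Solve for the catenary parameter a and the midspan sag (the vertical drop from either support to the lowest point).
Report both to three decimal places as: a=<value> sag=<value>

a=39.555 sag=6.580

seed: a₀ = √(S³/(24(L−S))) = √(45.022³/(24·2.470)) = 39.235851
iter 1: u=0.573735  f(a)=+4.097e-02  f'(a)=-1.301e-01  a ← 39.235851 − (+4.097e-02/-1.301e-01) = 39.550788
iter 2: u=0.569167  f(a)=+4.986e-04  f'(a)=-1.269e-01  a ← 39.550788 − (+4.986e-04/-1.269e-01) = 39.554715
iter 3: u=0.569110  f(a)=+7.584e-08  f'(a)=-1.269e-01  a ← 39.554715 − (+7.584e-08/-1.269e-01) = 39.554716
iter 4: u=0.569110  f(a)=+7.105e-15  f'(a)=-1.269e-01  a ← 39.554716 − (+7.105e-15/-1.269e-01) = 39.554716
converged: |Δa| < 1e-12 after 4 iterations
sag = a·(cosh(S/(2a)) − 1) = 39.554716·(cosh(0.569110) − 1) = 6.580391
T_max/T_min = cosh(S/(2a)) = 1.166362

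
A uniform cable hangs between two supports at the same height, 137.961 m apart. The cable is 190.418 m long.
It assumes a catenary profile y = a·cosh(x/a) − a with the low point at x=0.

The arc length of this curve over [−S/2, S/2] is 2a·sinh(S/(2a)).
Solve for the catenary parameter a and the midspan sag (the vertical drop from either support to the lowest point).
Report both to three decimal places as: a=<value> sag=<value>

seed: a₀ = √(S³/(24(L−S))) = √(137.961³/(24·52.457)) = 45.669594
iter 1: u=1.510425  f(a)=+6.319e+00  f'(a)=-2.866e+00  a ← 45.669594 − (+6.319e+00/-2.866e+00) = 47.874595
iter 2: u=1.440858  f(a)=+4.865e-01  f'(a)=-2.440e+00  a ← 47.874595 − (+4.865e-01/-2.440e+00) = 48.073963
iter 3: u=1.434883  f(a)=+3.415e-03  f'(a)=-2.406e+00  a ← 48.073963 − (+3.415e-03/-2.406e+00) = 48.075383
iter 4: u=1.434840  f(a)=+1.708e-07  f'(a)=-2.406e+00  a ← 48.075383 − (+1.708e-07/-2.406e+00) = 48.075383
iter 5: u=1.434840  f(a)=-2.842e-14  f'(a)=-2.406e+00  a ← 48.075383 − (-2.842e-14/-2.406e+00) = 48.075383
converged: |Δa| < 1e-12 after 5 iterations
sag = a·(cosh(S/(2a)) − 1) = 48.075383·(cosh(1.434840) − 1) = 58.582932
T_max/T_min = cosh(S/(2a)) = 2.218564

a=48.075 sag=58.583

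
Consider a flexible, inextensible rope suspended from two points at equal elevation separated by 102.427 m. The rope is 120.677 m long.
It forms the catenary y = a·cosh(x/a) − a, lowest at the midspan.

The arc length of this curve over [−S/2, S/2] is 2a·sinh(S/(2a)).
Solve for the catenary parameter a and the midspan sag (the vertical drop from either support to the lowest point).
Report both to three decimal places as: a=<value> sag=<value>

a=50.805 sag=28.074

seed: a₀ = √(S³/(24(L−S))) = √(102.427³/(24·18.250)) = 49.531859
iter 1: u=1.033951  f(a)=+1.001e+00  f'(a)=-8.187e-01  a ← 49.531859 − (+1.001e+00/-8.187e-01) = 50.754111
iter 2: u=1.009051  f(a)=+3.824e-02  f'(a)=-7.573e-01  a ← 50.754111 − (+3.824e-02/-7.573e-01) = 50.804607
iter 3: u=1.008048  f(a)=+6.074e-05  f'(a)=-7.549e-01  a ← 50.804607 − (+6.074e-05/-7.549e-01) = 50.804687
iter 4: u=1.008047  f(a)=+1.538e-10  f'(a)=-7.548e-01  a ← 50.804687 − (+1.538e-10/-7.548e-01) = 50.804687
iter 5: u=1.008047  f(a)=+1.421e-14  f'(a)=-7.548e-01  a ← 50.804687 − (+1.421e-14/-7.548e-01) = 50.804687
converged: |Δa| < 1e-12 after 5 iterations
sag = a·(cosh(S/(2a)) − 1) = 50.804687·(cosh(1.008047) − 1) = 28.074022
T_max/T_min = cosh(S/(2a)) = 1.552587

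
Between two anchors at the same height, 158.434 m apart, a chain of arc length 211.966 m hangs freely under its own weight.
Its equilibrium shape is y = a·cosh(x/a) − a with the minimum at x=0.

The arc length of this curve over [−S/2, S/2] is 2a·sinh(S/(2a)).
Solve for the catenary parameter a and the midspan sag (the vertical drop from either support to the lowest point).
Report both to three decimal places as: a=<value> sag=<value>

seed: a₀ = √(S³/(24(L−S))) = √(158.434³/(24·53.532)) = 55.636554
iter 1: u=1.423830  f(a)=+5.696e+00  f'(a)=-2.344e+00  a ← 55.636554 − (+5.696e+00/-2.344e+00) = 58.066661
iter 2: u=1.364242  f(a)=+3.944e-01  f'(a)=-2.029e+00  a ← 58.066661 − (+3.944e-01/-2.029e+00) = 58.261013
iter 3: u=1.359691  f(a)=+2.203e-03  f'(a)=-2.007e+00  a ← 58.261013 − (+2.203e-03/-2.007e+00) = 58.262111
iter 4: u=1.359666  f(a)=+6.954e-08  f'(a)=-2.007e+00  a ← 58.262111 − (+6.954e-08/-2.007e+00) = 58.262111
iter 5: u=1.359666  f(a)=-5.684e-14  f'(a)=-2.007e+00  a ← 58.262111 − (-5.684e-14/-2.007e+00) = 58.262111
converged: |Δa| < 1e-12 after 5 iterations
sag = a·(cosh(S/(2a)) − 1) = 58.262111·(cosh(1.359666) − 1) = 62.679486
T_max/T_min = cosh(S/(2a)) = 2.075819

a=58.262 sag=62.679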